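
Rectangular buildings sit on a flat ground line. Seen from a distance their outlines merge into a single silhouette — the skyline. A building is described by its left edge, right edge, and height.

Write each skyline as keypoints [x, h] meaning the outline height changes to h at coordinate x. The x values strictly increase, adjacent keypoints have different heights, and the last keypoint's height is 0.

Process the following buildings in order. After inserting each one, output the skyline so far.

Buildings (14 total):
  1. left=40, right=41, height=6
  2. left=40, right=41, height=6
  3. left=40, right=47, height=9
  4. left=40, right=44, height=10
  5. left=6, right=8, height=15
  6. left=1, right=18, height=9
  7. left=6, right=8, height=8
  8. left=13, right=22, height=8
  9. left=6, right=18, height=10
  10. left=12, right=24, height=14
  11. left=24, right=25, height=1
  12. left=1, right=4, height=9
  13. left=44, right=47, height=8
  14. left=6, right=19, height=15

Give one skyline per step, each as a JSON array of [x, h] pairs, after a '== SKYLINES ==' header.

== SKYLINES ==
[[40,6],[41,0]]
[[40,6],[41,0]]
[[40,9],[47,0]]
[[40,10],[44,9],[47,0]]
[[6,15],[8,0],[40,10],[44,9],[47,0]]
[[1,9],[6,15],[8,9],[18,0],[40,10],[44,9],[47,0]]
[[1,9],[6,15],[8,9],[18,0],[40,10],[44,9],[47,0]]
[[1,9],[6,15],[8,9],[18,8],[22,0],[40,10],[44,9],[47,0]]
[[1,9],[6,15],[8,10],[18,8],[22,0],[40,10],[44,9],[47,0]]
[[1,9],[6,15],[8,10],[12,14],[24,0],[40,10],[44,9],[47,0]]
[[1,9],[6,15],[8,10],[12,14],[24,1],[25,0],[40,10],[44,9],[47,0]]
[[1,9],[6,15],[8,10],[12,14],[24,1],[25,0],[40,10],[44,9],[47,0]]
[[1,9],[6,15],[8,10],[12,14],[24,1],[25,0],[40,10],[44,9],[47,0]]
[[1,9],[6,15],[19,14],[24,1],[25,0],[40,10],[44,9],[47,0]]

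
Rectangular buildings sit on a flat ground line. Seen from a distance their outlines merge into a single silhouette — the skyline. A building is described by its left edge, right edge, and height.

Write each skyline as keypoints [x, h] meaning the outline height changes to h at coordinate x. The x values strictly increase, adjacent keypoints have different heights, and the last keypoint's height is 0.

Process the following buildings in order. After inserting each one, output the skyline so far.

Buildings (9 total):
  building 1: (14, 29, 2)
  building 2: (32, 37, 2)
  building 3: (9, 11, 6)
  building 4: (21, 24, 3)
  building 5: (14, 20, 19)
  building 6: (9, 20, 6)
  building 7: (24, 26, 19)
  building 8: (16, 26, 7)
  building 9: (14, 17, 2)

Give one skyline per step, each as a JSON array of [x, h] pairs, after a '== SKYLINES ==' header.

== SKYLINES ==
[[14,2],[29,0]]
[[14,2],[29,0],[32,2],[37,0]]
[[9,6],[11,0],[14,2],[29,0],[32,2],[37,0]]
[[9,6],[11,0],[14,2],[21,3],[24,2],[29,0],[32,2],[37,0]]
[[9,6],[11,0],[14,19],[20,2],[21,3],[24,2],[29,0],[32,2],[37,0]]
[[9,6],[14,19],[20,2],[21,3],[24,2],[29,0],[32,2],[37,0]]
[[9,6],[14,19],[20,2],[21,3],[24,19],[26,2],[29,0],[32,2],[37,0]]
[[9,6],[14,19],[20,7],[24,19],[26,2],[29,0],[32,2],[37,0]]
[[9,6],[14,19],[20,7],[24,19],[26,2],[29,0],[32,2],[37,0]]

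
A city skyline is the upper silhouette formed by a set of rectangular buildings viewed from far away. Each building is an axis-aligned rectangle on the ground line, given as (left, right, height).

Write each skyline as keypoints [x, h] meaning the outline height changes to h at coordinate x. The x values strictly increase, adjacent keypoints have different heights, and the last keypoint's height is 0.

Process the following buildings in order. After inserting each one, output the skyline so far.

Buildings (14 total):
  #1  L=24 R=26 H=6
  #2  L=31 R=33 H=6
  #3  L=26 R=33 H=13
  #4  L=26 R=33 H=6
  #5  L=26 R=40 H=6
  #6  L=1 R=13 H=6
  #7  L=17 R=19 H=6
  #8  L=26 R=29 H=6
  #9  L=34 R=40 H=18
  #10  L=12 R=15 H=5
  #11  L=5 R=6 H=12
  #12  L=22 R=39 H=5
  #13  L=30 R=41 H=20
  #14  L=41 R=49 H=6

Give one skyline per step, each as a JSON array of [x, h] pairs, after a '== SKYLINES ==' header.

== SKYLINES ==
[[24,6],[26,0]]
[[24,6],[26,0],[31,6],[33,0]]
[[24,6],[26,13],[33,0]]
[[24,6],[26,13],[33,0]]
[[24,6],[26,13],[33,6],[40,0]]
[[1,6],[13,0],[24,6],[26,13],[33,6],[40,0]]
[[1,6],[13,0],[17,6],[19,0],[24,6],[26,13],[33,6],[40,0]]
[[1,6],[13,0],[17,6],[19,0],[24,6],[26,13],[33,6],[40,0]]
[[1,6],[13,0],[17,6],[19,0],[24,6],[26,13],[33,6],[34,18],[40,0]]
[[1,6],[13,5],[15,0],[17,6],[19,0],[24,6],[26,13],[33,6],[34,18],[40,0]]
[[1,6],[5,12],[6,6],[13,5],[15,0],[17,6],[19,0],[24,6],[26,13],[33,6],[34,18],[40,0]]
[[1,6],[5,12],[6,6],[13,5],[15,0],[17,6],[19,0],[22,5],[24,6],[26,13],[33,6],[34,18],[40,0]]
[[1,6],[5,12],[6,6],[13,5],[15,0],[17,6],[19,0],[22,5],[24,6],[26,13],[30,20],[41,0]]
[[1,6],[5,12],[6,6],[13,5],[15,0],[17,6],[19,0],[22,5],[24,6],[26,13],[30,20],[41,6],[49,0]]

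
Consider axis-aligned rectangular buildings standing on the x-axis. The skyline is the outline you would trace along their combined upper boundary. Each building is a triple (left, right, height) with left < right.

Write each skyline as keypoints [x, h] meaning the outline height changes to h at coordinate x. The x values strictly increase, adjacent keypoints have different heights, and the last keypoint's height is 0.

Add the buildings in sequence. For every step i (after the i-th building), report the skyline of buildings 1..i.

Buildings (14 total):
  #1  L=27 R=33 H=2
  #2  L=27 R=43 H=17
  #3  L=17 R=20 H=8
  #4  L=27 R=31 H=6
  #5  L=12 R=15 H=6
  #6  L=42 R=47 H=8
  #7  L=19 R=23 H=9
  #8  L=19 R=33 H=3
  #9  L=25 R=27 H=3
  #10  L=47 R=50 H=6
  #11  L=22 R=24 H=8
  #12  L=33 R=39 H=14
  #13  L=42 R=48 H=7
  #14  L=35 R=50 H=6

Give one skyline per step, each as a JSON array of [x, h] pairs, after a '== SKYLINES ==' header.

== SKYLINES ==
[[27,2],[33,0]]
[[27,17],[43,0]]
[[17,8],[20,0],[27,17],[43,0]]
[[17,8],[20,0],[27,17],[43,0]]
[[12,6],[15,0],[17,8],[20,0],[27,17],[43,0]]
[[12,6],[15,0],[17,8],[20,0],[27,17],[43,8],[47,0]]
[[12,6],[15,0],[17,8],[19,9],[23,0],[27,17],[43,8],[47,0]]
[[12,6],[15,0],[17,8],[19,9],[23,3],[27,17],[43,8],[47,0]]
[[12,6],[15,0],[17,8],[19,9],[23,3],[27,17],[43,8],[47,0]]
[[12,6],[15,0],[17,8],[19,9],[23,3],[27,17],[43,8],[47,6],[50,0]]
[[12,6],[15,0],[17,8],[19,9],[23,8],[24,3],[27,17],[43,8],[47,6],[50,0]]
[[12,6],[15,0],[17,8],[19,9],[23,8],[24,3],[27,17],[43,8],[47,6],[50,0]]
[[12,6],[15,0],[17,8],[19,9],[23,8],[24,3],[27,17],[43,8],[47,7],[48,6],[50,0]]
[[12,6],[15,0],[17,8],[19,9],[23,8],[24,3],[27,17],[43,8],[47,7],[48,6],[50,0]]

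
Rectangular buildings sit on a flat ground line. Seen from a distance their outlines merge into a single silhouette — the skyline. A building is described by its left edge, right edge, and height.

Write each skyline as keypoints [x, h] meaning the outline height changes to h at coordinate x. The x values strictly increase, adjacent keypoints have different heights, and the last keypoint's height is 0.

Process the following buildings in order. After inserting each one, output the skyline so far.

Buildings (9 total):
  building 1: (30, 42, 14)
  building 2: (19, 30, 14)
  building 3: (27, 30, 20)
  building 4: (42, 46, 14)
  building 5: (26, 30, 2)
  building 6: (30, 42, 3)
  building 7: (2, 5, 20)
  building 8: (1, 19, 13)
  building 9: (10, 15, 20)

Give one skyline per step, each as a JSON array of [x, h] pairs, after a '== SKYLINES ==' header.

== SKYLINES ==
[[30,14],[42,0]]
[[19,14],[42,0]]
[[19,14],[27,20],[30,14],[42,0]]
[[19,14],[27,20],[30,14],[46,0]]
[[19,14],[27,20],[30,14],[46,0]]
[[19,14],[27,20],[30,14],[46,0]]
[[2,20],[5,0],[19,14],[27,20],[30,14],[46,0]]
[[1,13],[2,20],[5,13],[19,14],[27,20],[30,14],[46,0]]
[[1,13],[2,20],[5,13],[10,20],[15,13],[19,14],[27,20],[30,14],[46,0]]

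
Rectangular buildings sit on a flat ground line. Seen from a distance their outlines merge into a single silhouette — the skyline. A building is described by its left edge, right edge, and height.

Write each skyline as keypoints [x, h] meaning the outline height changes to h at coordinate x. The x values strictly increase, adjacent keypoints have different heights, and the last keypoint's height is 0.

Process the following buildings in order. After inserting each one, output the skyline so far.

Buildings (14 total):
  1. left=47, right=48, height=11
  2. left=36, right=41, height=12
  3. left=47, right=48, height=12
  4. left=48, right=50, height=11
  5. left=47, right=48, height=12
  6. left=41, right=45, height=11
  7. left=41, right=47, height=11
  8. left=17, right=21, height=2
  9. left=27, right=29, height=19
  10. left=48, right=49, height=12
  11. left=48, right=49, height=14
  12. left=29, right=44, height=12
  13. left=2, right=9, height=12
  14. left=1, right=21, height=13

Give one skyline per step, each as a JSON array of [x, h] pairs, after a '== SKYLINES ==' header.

== SKYLINES ==
[[47,11],[48,0]]
[[36,12],[41,0],[47,11],[48,0]]
[[36,12],[41,0],[47,12],[48,0]]
[[36,12],[41,0],[47,12],[48,11],[50,0]]
[[36,12],[41,0],[47,12],[48,11],[50,0]]
[[36,12],[41,11],[45,0],[47,12],[48,11],[50,0]]
[[36,12],[41,11],[47,12],[48,11],[50,0]]
[[17,2],[21,0],[36,12],[41,11],[47,12],[48,11],[50,0]]
[[17,2],[21,0],[27,19],[29,0],[36,12],[41,11],[47,12],[48,11],[50,0]]
[[17,2],[21,0],[27,19],[29,0],[36,12],[41,11],[47,12],[49,11],[50,0]]
[[17,2],[21,0],[27,19],[29,0],[36,12],[41,11],[47,12],[48,14],[49,11],[50,0]]
[[17,2],[21,0],[27,19],[29,12],[44,11],[47,12],[48,14],[49,11],[50,0]]
[[2,12],[9,0],[17,2],[21,0],[27,19],[29,12],[44,11],[47,12],[48,14],[49,11],[50,0]]
[[1,13],[21,0],[27,19],[29,12],[44,11],[47,12],[48,14],[49,11],[50,0]]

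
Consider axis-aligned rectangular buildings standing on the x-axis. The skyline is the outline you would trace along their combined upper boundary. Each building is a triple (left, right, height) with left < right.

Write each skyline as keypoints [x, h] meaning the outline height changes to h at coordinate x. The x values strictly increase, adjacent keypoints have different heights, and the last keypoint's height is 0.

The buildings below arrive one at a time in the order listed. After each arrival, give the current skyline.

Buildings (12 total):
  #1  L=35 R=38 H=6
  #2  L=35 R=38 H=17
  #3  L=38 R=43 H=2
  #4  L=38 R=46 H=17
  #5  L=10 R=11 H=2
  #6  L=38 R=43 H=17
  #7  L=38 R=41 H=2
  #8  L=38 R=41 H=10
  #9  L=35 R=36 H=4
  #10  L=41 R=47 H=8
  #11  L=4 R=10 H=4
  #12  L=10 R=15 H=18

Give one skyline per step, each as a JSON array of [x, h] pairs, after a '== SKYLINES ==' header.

== SKYLINES ==
[[35,6],[38,0]]
[[35,17],[38,0]]
[[35,17],[38,2],[43,0]]
[[35,17],[46,0]]
[[10,2],[11,0],[35,17],[46,0]]
[[10,2],[11,0],[35,17],[46,0]]
[[10,2],[11,0],[35,17],[46,0]]
[[10,2],[11,0],[35,17],[46,0]]
[[10,2],[11,0],[35,17],[46,0]]
[[10,2],[11,0],[35,17],[46,8],[47,0]]
[[4,4],[10,2],[11,0],[35,17],[46,8],[47,0]]
[[4,4],[10,18],[15,0],[35,17],[46,8],[47,0]]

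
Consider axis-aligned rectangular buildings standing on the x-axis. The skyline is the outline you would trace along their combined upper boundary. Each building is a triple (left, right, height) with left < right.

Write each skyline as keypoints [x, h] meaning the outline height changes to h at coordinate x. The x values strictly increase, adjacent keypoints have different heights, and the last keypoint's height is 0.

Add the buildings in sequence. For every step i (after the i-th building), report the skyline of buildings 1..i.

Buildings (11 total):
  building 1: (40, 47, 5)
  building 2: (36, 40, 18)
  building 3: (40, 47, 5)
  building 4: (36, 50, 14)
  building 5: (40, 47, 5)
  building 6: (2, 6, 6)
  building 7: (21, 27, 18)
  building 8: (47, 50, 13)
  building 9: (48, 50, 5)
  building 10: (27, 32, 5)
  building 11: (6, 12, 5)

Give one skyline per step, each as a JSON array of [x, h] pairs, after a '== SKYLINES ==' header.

== SKYLINES ==
[[40,5],[47,0]]
[[36,18],[40,5],[47,0]]
[[36,18],[40,5],[47,0]]
[[36,18],[40,14],[50,0]]
[[36,18],[40,14],[50,0]]
[[2,6],[6,0],[36,18],[40,14],[50,0]]
[[2,6],[6,0],[21,18],[27,0],[36,18],[40,14],[50,0]]
[[2,6],[6,0],[21,18],[27,0],[36,18],[40,14],[50,0]]
[[2,6],[6,0],[21,18],[27,0],[36,18],[40,14],[50,0]]
[[2,6],[6,0],[21,18],[27,5],[32,0],[36,18],[40,14],[50,0]]
[[2,6],[6,5],[12,0],[21,18],[27,5],[32,0],[36,18],[40,14],[50,0]]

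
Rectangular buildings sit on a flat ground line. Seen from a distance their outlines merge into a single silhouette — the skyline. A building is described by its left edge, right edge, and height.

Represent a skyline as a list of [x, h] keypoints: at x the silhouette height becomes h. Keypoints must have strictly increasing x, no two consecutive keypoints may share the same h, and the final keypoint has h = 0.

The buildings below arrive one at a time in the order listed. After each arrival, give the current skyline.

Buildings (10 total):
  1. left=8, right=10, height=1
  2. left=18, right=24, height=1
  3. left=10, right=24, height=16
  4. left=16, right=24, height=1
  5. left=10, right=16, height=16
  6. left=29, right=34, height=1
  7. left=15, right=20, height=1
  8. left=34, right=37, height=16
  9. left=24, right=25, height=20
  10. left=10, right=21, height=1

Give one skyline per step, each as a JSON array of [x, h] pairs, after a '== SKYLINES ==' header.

== SKYLINES ==
[[8,1],[10,0]]
[[8,1],[10,0],[18,1],[24,0]]
[[8,1],[10,16],[24,0]]
[[8,1],[10,16],[24,0]]
[[8,1],[10,16],[24,0]]
[[8,1],[10,16],[24,0],[29,1],[34,0]]
[[8,1],[10,16],[24,0],[29,1],[34,0]]
[[8,1],[10,16],[24,0],[29,1],[34,16],[37,0]]
[[8,1],[10,16],[24,20],[25,0],[29,1],[34,16],[37,0]]
[[8,1],[10,16],[24,20],[25,0],[29,1],[34,16],[37,0]]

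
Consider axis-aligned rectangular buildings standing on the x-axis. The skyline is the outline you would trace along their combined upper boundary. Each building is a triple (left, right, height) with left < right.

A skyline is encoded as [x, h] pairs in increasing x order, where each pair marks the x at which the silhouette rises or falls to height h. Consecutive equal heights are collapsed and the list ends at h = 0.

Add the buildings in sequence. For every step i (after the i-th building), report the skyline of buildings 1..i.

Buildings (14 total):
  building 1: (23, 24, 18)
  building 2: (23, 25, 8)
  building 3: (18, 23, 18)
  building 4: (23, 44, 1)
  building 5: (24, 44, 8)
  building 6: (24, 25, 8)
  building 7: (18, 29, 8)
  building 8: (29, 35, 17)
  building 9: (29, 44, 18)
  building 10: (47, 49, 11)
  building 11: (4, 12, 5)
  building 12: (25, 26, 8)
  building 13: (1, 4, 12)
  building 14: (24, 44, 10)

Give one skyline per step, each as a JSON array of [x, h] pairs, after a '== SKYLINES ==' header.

== SKYLINES ==
[[23,18],[24,0]]
[[23,18],[24,8],[25,0]]
[[18,18],[24,8],[25,0]]
[[18,18],[24,8],[25,1],[44,0]]
[[18,18],[24,8],[44,0]]
[[18,18],[24,8],[44,0]]
[[18,18],[24,8],[44,0]]
[[18,18],[24,8],[29,17],[35,8],[44,0]]
[[18,18],[24,8],[29,18],[44,0]]
[[18,18],[24,8],[29,18],[44,0],[47,11],[49,0]]
[[4,5],[12,0],[18,18],[24,8],[29,18],[44,0],[47,11],[49,0]]
[[4,5],[12,0],[18,18],[24,8],[29,18],[44,0],[47,11],[49,0]]
[[1,12],[4,5],[12,0],[18,18],[24,8],[29,18],[44,0],[47,11],[49,0]]
[[1,12],[4,5],[12,0],[18,18],[24,10],[29,18],[44,0],[47,11],[49,0]]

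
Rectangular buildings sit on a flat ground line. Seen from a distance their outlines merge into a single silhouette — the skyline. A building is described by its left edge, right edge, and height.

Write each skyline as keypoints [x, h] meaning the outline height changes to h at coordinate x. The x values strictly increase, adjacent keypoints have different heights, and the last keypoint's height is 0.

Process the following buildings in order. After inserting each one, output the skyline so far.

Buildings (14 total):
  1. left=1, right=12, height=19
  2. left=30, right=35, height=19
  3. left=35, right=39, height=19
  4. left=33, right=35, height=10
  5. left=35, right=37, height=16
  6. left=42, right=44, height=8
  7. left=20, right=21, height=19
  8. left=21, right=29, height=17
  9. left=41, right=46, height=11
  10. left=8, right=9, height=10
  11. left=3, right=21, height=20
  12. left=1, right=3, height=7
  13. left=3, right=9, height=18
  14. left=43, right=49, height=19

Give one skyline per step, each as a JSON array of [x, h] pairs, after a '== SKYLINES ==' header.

== SKYLINES ==
[[1,19],[12,0]]
[[1,19],[12,0],[30,19],[35,0]]
[[1,19],[12,0],[30,19],[39,0]]
[[1,19],[12,0],[30,19],[39,0]]
[[1,19],[12,0],[30,19],[39,0]]
[[1,19],[12,0],[30,19],[39,0],[42,8],[44,0]]
[[1,19],[12,0],[20,19],[21,0],[30,19],[39,0],[42,8],[44,0]]
[[1,19],[12,0],[20,19],[21,17],[29,0],[30,19],[39,0],[42,8],[44,0]]
[[1,19],[12,0],[20,19],[21,17],[29,0],[30,19],[39,0],[41,11],[46,0]]
[[1,19],[12,0],[20,19],[21,17],[29,0],[30,19],[39,0],[41,11],[46,0]]
[[1,19],[3,20],[21,17],[29,0],[30,19],[39,0],[41,11],[46,0]]
[[1,19],[3,20],[21,17],[29,0],[30,19],[39,0],[41,11],[46,0]]
[[1,19],[3,20],[21,17],[29,0],[30,19],[39,0],[41,11],[46,0]]
[[1,19],[3,20],[21,17],[29,0],[30,19],[39,0],[41,11],[43,19],[49,0]]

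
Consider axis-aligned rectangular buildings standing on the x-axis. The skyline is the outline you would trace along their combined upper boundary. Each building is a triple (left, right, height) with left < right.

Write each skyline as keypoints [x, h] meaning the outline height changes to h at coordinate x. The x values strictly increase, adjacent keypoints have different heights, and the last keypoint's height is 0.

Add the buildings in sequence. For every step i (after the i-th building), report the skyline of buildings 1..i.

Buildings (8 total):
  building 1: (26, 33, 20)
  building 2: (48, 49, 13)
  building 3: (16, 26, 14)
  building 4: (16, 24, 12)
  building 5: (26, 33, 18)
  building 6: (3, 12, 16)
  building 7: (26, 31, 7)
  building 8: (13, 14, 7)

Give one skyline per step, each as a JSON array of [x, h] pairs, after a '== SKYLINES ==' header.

== SKYLINES ==
[[26,20],[33,0]]
[[26,20],[33,0],[48,13],[49,0]]
[[16,14],[26,20],[33,0],[48,13],[49,0]]
[[16,14],[26,20],[33,0],[48,13],[49,0]]
[[16,14],[26,20],[33,0],[48,13],[49,0]]
[[3,16],[12,0],[16,14],[26,20],[33,0],[48,13],[49,0]]
[[3,16],[12,0],[16,14],[26,20],[33,0],[48,13],[49,0]]
[[3,16],[12,0],[13,7],[14,0],[16,14],[26,20],[33,0],[48,13],[49,0]]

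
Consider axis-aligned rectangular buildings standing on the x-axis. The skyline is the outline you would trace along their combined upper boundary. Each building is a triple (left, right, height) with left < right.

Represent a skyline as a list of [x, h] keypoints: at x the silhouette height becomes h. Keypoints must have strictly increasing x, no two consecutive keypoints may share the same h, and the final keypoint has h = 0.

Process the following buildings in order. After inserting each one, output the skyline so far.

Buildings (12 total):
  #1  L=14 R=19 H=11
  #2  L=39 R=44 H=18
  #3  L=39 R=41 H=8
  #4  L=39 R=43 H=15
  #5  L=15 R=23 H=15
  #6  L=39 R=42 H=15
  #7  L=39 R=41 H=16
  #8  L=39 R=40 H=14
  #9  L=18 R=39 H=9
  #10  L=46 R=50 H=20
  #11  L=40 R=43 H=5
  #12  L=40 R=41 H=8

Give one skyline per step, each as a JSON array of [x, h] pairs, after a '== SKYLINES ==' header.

== SKYLINES ==
[[14,11],[19,0]]
[[14,11],[19,0],[39,18],[44,0]]
[[14,11],[19,0],[39,18],[44,0]]
[[14,11],[19,0],[39,18],[44,0]]
[[14,11],[15,15],[23,0],[39,18],[44,0]]
[[14,11],[15,15],[23,0],[39,18],[44,0]]
[[14,11],[15,15],[23,0],[39,18],[44,0]]
[[14,11],[15,15],[23,0],[39,18],[44,0]]
[[14,11],[15,15],[23,9],[39,18],[44,0]]
[[14,11],[15,15],[23,9],[39,18],[44,0],[46,20],[50,0]]
[[14,11],[15,15],[23,9],[39,18],[44,0],[46,20],[50,0]]
[[14,11],[15,15],[23,9],[39,18],[44,0],[46,20],[50,0]]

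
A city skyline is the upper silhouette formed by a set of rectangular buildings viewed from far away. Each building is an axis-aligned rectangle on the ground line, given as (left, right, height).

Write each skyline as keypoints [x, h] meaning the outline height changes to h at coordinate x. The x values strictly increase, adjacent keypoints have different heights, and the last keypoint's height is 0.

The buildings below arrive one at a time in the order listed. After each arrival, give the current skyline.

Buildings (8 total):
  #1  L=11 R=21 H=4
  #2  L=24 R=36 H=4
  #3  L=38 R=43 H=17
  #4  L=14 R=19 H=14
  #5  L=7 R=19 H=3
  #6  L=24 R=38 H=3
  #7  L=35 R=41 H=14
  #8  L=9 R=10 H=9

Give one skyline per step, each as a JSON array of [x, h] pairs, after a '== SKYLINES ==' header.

== SKYLINES ==
[[11,4],[21,0]]
[[11,4],[21,0],[24,4],[36,0]]
[[11,4],[21,0],[24,4],[36,0],[38,17],[43,0]]
[[11,4],[14,14],[19,4],[21,0],[24,4],[36,0],[38,17],[43,0]]
[[7,3],[11,4],[14,14],[19,4],[21,0],[24,4],[36,0],[38,17],[43,0]]
[[7,3],[11,4],[14,14],[19,4],[21,0],[24,4],[36,3],[38,17],[43,0]]
[[7,3],[11,4],[14,14],[19,4],[21,0],[24,4],[35,14],[38,17],[43,0]]
[[7,3],[9,9],[10,3],[11,4],[14,14],[19,4],[21,0],[24,4],[35,14],[38,17],[43,0]]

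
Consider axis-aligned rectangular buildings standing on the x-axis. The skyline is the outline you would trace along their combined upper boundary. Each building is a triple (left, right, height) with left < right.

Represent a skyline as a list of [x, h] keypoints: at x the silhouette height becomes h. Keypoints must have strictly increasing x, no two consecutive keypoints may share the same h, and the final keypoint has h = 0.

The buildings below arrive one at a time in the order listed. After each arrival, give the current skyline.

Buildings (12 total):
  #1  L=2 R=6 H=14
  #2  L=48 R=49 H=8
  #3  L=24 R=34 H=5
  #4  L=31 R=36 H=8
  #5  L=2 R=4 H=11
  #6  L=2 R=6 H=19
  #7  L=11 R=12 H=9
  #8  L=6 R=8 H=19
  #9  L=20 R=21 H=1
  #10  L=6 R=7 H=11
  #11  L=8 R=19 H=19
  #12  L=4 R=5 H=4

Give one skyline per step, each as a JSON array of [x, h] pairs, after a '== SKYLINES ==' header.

== SKYLINES ==
[[2,14],[6,0]]
[[2,14],[6,0],[48,8],[49,0]]
[[2,14],[6,0],[24,5],[34,0],[48,8],[49,0]]
[[2,14],[6,0],[24,5],[31,8],[36,0],[48,8],[49,0]]
[[2,14],[6,0],[24,5],[31,8],[36,0],[48,8],[49,0]]
[[2,19],[6,0],[24,5],[31,8],[36,0],[48,8],[49,0]]
[[2,19],[6,0],[11,9],[12,0],[24,5],[31,8],[36,0],[48,8],[49,0]]
[[2,19],[8,0],[11,9],[12,0],[24,5],[31,8],[36,0],[48,8],[49,0]]
[[2,19],[8,0],[11,9],[12,0],[20,1],[21,0],[24,5],[31,8],[36,0],[48,8],[49,0]]
[[2,19],[8,0],[11,9],[12,0],[20,1],[21,0],[24,5],[31,8],[36,0],[48,8],[49,0]]
[[2,19],[19,0],[20,1],[21,0],[24,5],[31,8],[36,0],[48,8],[49,0]]
[[2,19],[19,0],[20,1],[21,0],[24,5],[31,8],[36,0],[48,8],[49,0]]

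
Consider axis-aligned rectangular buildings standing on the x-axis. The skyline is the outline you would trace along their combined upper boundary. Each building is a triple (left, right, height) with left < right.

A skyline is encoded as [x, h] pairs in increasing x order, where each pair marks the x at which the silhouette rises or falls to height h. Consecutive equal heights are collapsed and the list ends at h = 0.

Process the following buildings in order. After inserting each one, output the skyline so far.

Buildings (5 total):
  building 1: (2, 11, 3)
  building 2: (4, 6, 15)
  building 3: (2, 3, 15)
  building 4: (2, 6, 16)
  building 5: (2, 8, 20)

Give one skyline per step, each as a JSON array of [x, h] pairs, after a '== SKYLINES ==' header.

== SKYLINES ==
[[2,3],[11,0]]
[[2,3],[4,15],[6,3],[11,0]]
[[2,15],[3,3],[4,15],[6,3],[11,0]]
[[2,16],[6,3],[11,0]]
[[2,20],[8,3],[11,0]]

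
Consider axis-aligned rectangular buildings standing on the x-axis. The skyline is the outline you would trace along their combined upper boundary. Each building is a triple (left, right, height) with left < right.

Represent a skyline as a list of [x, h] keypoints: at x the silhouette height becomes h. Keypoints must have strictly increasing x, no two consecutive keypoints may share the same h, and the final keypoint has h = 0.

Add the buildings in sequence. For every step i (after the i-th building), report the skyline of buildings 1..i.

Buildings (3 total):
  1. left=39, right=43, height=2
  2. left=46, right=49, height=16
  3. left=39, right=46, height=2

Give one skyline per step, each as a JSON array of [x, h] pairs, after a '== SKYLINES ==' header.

== SKYLINES ==
[[39,2],[43,0]]
[[39,2],[43,0],[46,16],[49,0]]
[[39,2],[46,16],[49,0]]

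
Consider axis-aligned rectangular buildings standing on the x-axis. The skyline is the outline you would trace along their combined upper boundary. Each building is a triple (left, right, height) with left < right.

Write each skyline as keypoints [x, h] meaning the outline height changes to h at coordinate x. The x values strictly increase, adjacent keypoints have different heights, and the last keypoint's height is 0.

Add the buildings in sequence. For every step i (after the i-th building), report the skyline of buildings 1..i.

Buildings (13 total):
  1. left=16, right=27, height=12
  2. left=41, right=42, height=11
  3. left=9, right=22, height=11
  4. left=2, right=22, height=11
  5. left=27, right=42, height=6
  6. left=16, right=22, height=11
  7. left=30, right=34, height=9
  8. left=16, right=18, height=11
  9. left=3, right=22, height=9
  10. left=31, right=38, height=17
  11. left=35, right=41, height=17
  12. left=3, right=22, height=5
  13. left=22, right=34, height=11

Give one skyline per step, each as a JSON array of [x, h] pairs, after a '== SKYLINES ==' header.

== SKYLINES ==
[[16,12],[27,0]]
[[16,12],[27,0],[41,11],[42,0]]
[[9,11],[16,12],[27,0],[41,11],[42,0]]
[[2,11],[16,12],[27,0],[41,11],[42,0]]
[[2,11],[16,12],[27,6],[41,11],[42,0]]
[[2,11],[16,12],[27,6],[41,11],[42,0]]
[[2,11],[16,12],[27,6],[30,9],[34,6],[41,11],[42,0]]
[[2,11],[16,12],[27,6],[30,9],[34,6],[41,11],[42,0]]
[[2,11],[16,12],[27,6],[30,9],[34,6],[41,11],[42,0]]
[[2,11],[16,12],[27,6],[30,9],[31,17],[38,6],[41,11],[42,0]]
[[2,11],[16,12],[27,6],[30,9],[31,17],[41,11],[42,0]]
[[2,11],[16,12],[27,6],[30,9],[31,17],[41,11],[42,0]]
[[2,11],[16,12],[27,11],[31,17],[41,11],[42,0]]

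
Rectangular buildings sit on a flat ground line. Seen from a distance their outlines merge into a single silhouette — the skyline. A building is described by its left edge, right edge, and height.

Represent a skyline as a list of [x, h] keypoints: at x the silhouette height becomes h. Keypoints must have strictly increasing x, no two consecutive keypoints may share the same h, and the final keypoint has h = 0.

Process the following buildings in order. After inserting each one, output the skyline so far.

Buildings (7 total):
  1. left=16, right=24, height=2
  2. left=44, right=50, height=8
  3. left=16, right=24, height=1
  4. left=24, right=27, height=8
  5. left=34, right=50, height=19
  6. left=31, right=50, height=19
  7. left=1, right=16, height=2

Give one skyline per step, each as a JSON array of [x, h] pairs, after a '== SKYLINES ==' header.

== SKYLINES ==
[[16,2],[24,0]]
[[16,2],[24,0],[44,8],[50,0]]
[[16,2],[24,0],[44,8],[50,0]]
[[16,2],[24,8],[27,0],[44,8],[50,0]]
[[16,2],[24,8],[27,0],[34,19],[50,0]]
[[16,2],[24,8],[27,0],[31,19],[50,0]]
[[1,2],[24,8],[27,0],[31,19],[50,0]]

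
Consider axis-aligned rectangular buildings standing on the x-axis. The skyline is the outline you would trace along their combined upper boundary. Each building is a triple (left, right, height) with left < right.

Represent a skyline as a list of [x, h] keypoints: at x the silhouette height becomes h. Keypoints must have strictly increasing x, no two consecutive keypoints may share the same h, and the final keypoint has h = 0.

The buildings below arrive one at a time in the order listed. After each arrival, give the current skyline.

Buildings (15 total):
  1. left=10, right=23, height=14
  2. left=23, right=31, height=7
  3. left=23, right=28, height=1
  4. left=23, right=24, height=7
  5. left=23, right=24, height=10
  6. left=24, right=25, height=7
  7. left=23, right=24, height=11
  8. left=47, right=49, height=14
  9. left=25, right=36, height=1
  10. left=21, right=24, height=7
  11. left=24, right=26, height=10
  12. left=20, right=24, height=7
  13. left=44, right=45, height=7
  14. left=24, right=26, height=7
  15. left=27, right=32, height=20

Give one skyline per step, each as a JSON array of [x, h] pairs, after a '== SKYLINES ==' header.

== SKYLINES ==
[[10,14],[23,0]]
[[10,14],[23,7],[31,0]]
[[10,14],[23,7],[31,0]]
[[10,14],[23,7],[31,0]]
[[10,14],[23,10],[24,7],[31,0]]
[[10,14],[23,10],[24,7],[31,0]]
[[10,14],[23,11],[24,7],[31,0]]
[[10,14],[23,11],[24,7],[31,0],[47,14],[49,0]]
[[10,14],[23,11],[24,7],[31,1],[36,0],[47,14],[49,0]]
[[10,14],[23,11],[24,7],[31,1],[36,0],[47,14],[49,0]]
[[10,14],[23,11],[24,10],[26,7],[31,1],[36,0],[47,14],[49,0]]
[[10,14],[23,11],[24,10],[26,7],[31,1],[36,0],[47,14],[49,0]]
[[10,14],[23,11],[24,10],[26,7],[31,1],[36,0],[44,7],[45,0],[47,14],[49,0]]
[[10,14],[23,11],[24,10],[26,7],[31,1],[36,0],[44,7],[45,0],[47,14],[49,0]]
[[10,14],[23,11],[24,10],[26,7],[27,20],[32,1],[36,0],[44,7],[45,0],[47,14],[49,0]]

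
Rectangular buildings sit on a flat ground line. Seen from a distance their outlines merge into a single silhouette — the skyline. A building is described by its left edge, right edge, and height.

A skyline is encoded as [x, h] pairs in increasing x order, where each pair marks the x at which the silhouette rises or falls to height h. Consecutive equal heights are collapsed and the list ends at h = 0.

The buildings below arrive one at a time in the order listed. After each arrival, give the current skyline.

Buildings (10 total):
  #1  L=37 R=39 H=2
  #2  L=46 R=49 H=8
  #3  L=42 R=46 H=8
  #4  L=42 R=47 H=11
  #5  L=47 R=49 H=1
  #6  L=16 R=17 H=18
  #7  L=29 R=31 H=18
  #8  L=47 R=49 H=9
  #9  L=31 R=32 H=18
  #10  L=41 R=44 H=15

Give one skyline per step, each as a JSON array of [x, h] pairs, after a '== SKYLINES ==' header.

== SKYLINES ==
[[37,2],[39,0]]
[[37,2],[39,0],[46,8],[49,0]]
[[37,2],[39,0],[42,8],[49,0]]
[[37,2],[39,0],[42,11],[47,8],[49,0]]
[[37,2],[39,0],[42,11],[47,8],[49,0]]
[[16,18],[17,0],[37,2],[39,0],[42,11],[47,8],[49,0]]
[[16,18],[17,0],[29,18],[31,0],[37,2],[39,0],[42,11],[47,8],[49,0]]
[[16,18],[17,0],[29,18],[31,0],[37,2],[39,0],[42,11],[47,9],[49,0]]
[[16,18],[17,0],[29,18],[32,0],[37,2],[39,0],[42,11],[47,9],[49,0]]
[[16,18],[17,0],[29,18],[32,0],[37,2],[39,0],[41,15],[44,11],[47,9],[49,0]]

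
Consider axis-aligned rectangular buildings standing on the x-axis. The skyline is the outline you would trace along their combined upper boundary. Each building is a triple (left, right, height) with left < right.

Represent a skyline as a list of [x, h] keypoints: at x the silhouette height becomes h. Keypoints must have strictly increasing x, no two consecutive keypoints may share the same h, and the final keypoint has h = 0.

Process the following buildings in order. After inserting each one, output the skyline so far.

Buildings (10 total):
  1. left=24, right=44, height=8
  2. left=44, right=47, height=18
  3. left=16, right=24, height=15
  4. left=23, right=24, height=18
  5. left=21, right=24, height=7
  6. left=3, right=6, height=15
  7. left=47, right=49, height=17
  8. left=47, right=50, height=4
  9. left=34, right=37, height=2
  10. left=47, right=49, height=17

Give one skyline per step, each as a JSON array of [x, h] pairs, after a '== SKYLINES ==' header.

== SKYLINES ==
[[24,8],[44,0]]
[[24,8],[44,18],[47,0]]
[[16,15],[24,8],[44,18],[47,0]]
[[16,15],[23,18],[24,8],[44,18],[47,0]]
[[16,15],[23,18],[24,8],[44,18],[47,0]]
[[3,15],[6,0],[16,15],[23,18],[24,8],[44,18],[47,0]]
[[3,15],[6,0],[16,15],[23,18],[24,8],[44,18],[47,17],[49,0]]
[[3,15],[6,0],[16,15],[23,18],[24,8],[44,18],[47,17],[49,4],[50,0]]
[[3,15],[6,0],[16,15],[23,18],[24,8],[44,18],[47,17],[49,4],[50,0]]
[[3,15],[6,0],[16,15],[23,18],[24,8],[44,18],[47,17],[49,4],[50,0]]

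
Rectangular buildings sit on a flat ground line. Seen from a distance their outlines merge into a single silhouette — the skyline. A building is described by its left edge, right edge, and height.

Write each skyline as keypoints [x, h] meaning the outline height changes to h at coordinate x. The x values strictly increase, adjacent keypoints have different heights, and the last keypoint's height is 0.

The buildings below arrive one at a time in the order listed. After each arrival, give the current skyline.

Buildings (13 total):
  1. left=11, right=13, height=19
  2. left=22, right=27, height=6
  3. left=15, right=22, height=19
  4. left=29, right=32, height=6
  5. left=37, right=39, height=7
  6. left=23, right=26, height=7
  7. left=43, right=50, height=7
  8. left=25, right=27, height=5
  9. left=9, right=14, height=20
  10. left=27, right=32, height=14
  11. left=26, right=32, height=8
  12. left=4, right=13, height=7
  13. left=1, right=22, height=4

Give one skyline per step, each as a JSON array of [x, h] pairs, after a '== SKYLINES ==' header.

== SKYLINES ==
[[11,19],[13,0]]
[[11,19],[13,0],[22,6],[27,0]]
[[11,19],[13,0],[15,19],[22,6],[27,0]]
[[11,19],[13,0],[15,19],[22,6],[27,0],[29,6],[32,0]]
[[11,19],[13,0],[15,19],[22,6],[27,0],[29,6],[32,0],[37,7],[39,0]]
[[11,19],[13,0],[15,19],[22,6],[23,7],[26,6],[27,0],[29,6],[32,0],[37,7],[39,0]]
[[11,19],[13,0],[15,19],[22,6],[23,7],[26,6],[27,0],[29,6],[32,0],[37,7],[39,0],[43,7],[50,0]]
[[11,19],[13,0],[15,19],[22,6],[23,7],[26,6],[27,0],[29,6],[32,0],[37,7],[39,0],[43,7],[50,0]]
[[9,20],[14,0],[15,19],[22,6],[23,7],[26,6],[27,0],[29,6],[32,0],[37,7],[39,0],[43,7],[50,0]]
[[9,20],[14,0],[15,19],[22,6],[23,7],[26,6],[27,14],[32,0],[37,7],[39,0],[43,7],[50,0]]
[[9,20],[14,0],[15,19],[22,6],[23,7],[26,8],[27,14],[32,0],[37,7],[39,0],[43,7],[50,0]]
[[4,7],[9,20],[14,0],[15,19],[22,6],[23,7],[26,8],[27,14],[32,0],[37,7],[39,0],[43,7],[50,0]]
[[1,4],[4,7],[9,20],[14,4],[15,19],[22,6],[23,7],[26,8],[27,14],[32,0],[37,7],[39,0],[43,7],[50,0]]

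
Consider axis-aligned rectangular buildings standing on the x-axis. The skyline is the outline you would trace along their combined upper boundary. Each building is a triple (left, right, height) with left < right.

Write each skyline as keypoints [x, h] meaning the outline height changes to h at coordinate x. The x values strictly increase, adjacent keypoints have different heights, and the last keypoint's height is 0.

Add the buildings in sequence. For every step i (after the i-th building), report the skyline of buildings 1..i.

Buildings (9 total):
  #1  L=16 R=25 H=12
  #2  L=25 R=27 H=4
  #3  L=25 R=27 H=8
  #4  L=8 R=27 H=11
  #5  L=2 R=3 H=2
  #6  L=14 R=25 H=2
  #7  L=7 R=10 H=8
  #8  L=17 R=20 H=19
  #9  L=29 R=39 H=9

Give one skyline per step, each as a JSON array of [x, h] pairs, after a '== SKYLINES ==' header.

== SKYLINES ==
[[16,12],[25,0]]
[[16,12],[25,4],[27,0]]
[[16,12],[25,8],[27,0]]
[[8,11],[16,12],[25,11],[27,0]]
[[2,2],[3,0],[8,11],[16,12],[25,11],[27,0]]
[[2,2],[3,0],[8,11],[16,12],[25,11],[27,0]]
[[2,2],[3,0],[7,8],[8,11],[16,12],[25,11],[27,0]]
[[2,2],[3,0],[7,8],[8,11],[16,12],[17,19],[20,12],[25,11],[27,0]]
[[2,2],[3,0],[7,8],[8,11],[16,12],[17,19],[20,12],[25,11],[27,0],[29,9],[39,0]]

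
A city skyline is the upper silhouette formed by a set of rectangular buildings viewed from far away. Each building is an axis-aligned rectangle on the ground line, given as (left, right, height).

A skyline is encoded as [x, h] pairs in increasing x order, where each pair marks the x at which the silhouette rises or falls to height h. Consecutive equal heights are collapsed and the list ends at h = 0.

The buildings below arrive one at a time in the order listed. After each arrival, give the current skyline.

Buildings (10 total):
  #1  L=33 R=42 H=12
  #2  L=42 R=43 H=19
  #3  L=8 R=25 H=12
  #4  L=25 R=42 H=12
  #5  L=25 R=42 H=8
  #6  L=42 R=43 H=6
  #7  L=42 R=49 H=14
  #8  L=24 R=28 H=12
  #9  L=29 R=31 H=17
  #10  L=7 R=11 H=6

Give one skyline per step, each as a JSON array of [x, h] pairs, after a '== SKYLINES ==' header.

== SKYLINES ==
[[33,12],[42,0]]
[[33,12],[42,19],[43,0]]
[[8,12],[25,0],[33,12],[42,19],[43,0]]
[[8,12],[42,19],[43,0]]
[[8,12],[42,19],[43,0]]
[[8,12],[42,19],[43,0]]
[[8,12],[42,19],[43,14],[49,0]]
[[8,12],[42,19],[43,14],[49,0]]
[[8,12],[29,17],[31,12],[42,19],[43,14],[49,0]]
[[7,6],[8,12],[29,17],[31,12],[42,19],[43,14],[49,0]]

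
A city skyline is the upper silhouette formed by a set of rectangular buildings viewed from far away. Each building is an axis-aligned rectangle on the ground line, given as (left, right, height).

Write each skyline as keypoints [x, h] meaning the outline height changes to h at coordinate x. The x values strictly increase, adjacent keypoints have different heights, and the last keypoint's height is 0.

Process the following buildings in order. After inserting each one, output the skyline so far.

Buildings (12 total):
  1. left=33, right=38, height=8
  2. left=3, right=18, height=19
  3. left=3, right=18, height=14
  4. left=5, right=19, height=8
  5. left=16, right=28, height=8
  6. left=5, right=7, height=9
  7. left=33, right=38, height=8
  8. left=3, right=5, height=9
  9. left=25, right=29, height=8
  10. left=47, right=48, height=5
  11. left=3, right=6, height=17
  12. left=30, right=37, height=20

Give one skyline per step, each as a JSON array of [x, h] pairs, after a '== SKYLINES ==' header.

== SKYLINES ==
[[33,8],[38,0]]
[[3,19],[18,0],[33,8],[38,0]]
[[3,19],[18,0],[33,8],[38,0]]
[[3,19],[18,8],[19,0],[33,8],[38,0]]
[[3,19],[18,8],[28,0],[33,8],[38,0]]
[[3,19],[18,8],[28,0],[33,8],[38,0]]
[[3,19],[18,8],[28,0],[33,8],[38,0]]
[[3,19],[18,8],[28,0],[33,8],[38,0]]
[[3,19],[18,8],[29,0],[33,8],[38,0]]
[[3,19],[18,8],[29,0],[33,8],[38,0],[47,5],[48,0]]
[[3,19],[18,8],[29,0],[33,8],[38,0],[47,5],[48,0]]
[[3,19],[18,8],[29,0],[30,20],[37,8],[38,0],[47,5],[48,0]]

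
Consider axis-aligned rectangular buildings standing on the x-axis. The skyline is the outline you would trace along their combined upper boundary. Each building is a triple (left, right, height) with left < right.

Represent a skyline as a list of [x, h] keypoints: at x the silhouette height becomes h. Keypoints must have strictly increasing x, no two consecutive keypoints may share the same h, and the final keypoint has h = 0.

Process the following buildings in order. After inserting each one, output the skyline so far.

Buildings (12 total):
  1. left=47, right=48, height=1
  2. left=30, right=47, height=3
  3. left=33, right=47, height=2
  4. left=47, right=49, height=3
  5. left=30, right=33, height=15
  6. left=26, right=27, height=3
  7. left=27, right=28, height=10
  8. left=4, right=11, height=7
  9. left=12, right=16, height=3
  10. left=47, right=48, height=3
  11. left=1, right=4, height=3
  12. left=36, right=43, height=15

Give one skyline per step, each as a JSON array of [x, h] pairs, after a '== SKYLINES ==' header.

== SKYLINES ==
[[47,1],[48,0]]
[[30,3],[47,1],[48,0]]
[[30,3],[47,1],[48,0]]
[[30,3],[49,0]]
[[30,15],[33,3],[49,0]]
[[26,3],[27,0],[30,15],[33,3],[49,0]]
[[26,3],[27,10],[28,0],[30,15],[33,3],[49,0]]
[[4,7],[11,0],[26,3],[27,10],[28,0],[30,15],[33,3],[49,0]]
[[4,7],[11,0],[12,3],[16,0],[26,3],[27,10],[28,0],[30,15],[33,3],[49,0]]
[[4,7],[11,0],[12,3],[16,0],[26,3],[27,10],[28,0],[30,15],[33,3],[49,0]]
[[1,3],[4,7],[11,0],[12,3],[16,0],[26,3],[27,10],[28,0],[30,15],[33,3],[49,0]]
[[1,3],[4,7],[11,0],[12,3],[16,0],[26,3],[27,10],[28,0],[30,15],[33,3],[36,15],[43,3],[49,0]]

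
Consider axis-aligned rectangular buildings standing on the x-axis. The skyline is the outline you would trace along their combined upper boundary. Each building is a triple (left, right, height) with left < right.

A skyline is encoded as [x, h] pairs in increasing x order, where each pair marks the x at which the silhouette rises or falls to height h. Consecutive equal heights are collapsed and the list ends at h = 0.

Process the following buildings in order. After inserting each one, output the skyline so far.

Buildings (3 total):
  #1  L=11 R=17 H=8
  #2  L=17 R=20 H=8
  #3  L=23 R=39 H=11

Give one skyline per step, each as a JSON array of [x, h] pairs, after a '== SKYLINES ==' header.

== SKYLINES ==
[[11,8],[17,0]]
[[11,8],[20,0]]
[[11,8],[20,0],[23,11],[39,0]]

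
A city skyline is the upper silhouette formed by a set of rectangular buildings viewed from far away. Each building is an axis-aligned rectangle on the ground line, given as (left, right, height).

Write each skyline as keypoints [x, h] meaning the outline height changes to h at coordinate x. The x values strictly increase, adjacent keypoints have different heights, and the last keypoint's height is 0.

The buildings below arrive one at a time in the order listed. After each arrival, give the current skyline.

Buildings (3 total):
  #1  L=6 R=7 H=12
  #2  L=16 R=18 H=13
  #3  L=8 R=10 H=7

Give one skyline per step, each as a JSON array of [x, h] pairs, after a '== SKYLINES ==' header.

== SKYLINES ==
[[6,12],[7,0]]
[[6,12],[7,0],[16,13],[18,0]]
[[6,12],[7,0],[8,7],[10,0],[16,13],[18,0]]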